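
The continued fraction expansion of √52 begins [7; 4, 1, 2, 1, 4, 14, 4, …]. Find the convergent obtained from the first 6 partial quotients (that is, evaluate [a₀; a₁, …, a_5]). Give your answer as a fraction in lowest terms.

Compute successive convergents:
a_0 = 7: 7/1
a_1 = 4: 29/4
a_2 = 1: 36/5
a_3 = 2: 101/14
a_4 = 1: 137/19
a_5 = 4: 649/90

649/90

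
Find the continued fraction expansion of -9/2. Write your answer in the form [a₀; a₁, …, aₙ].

[-5; 2]

Apply division with remainder until the remainder is 0:
-9 ÷ 2 → quotient -5, remainder 1
2 ÷ 1 → quotient 2, remainder 0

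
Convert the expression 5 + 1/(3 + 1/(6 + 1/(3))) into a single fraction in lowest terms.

a_0 = 5: 5/1
a_1 = 3: 16/3
a_2 = 6: 101/19
a_3 = 3: 319/60

319/60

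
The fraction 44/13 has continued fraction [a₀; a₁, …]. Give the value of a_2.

1

⌊44/13⌋ = 3, remainder 5
⌊13/5⌋ = 2, remainder 3
⌊5/3⌋ = 1, remainder 2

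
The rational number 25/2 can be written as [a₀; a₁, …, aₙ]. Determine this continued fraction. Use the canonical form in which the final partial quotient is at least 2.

[12; 2]

⌊25/2⌋ = 12, remainder 1
⌊2/1⌋ = 2, remainder 0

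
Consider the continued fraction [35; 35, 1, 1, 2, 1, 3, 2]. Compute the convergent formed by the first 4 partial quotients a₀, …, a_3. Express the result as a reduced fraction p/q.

2487/71

Start with 1.
1 + 1/(1/1) = 1 + 1/1 = 2/1
35 + 1/(2/1) = 35 + 1/2 = 71/2
35 + 1/(71/2) = 35 + 2/71 = 2487/71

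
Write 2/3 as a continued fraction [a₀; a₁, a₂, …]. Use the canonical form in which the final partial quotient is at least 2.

[0; 1, 2]

⌊2/3⌋ = 0, remainder 2
⌊3/2⌋ = 1, remainder 1
⌊2/1⌋ = 2, remainder 0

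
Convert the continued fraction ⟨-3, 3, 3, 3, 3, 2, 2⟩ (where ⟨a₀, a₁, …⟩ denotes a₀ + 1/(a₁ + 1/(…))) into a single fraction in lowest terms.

-1648/611

a_0 = -3: -3/1
a_1 = 3: -8/3
a_2 = 3: -27/10
a_3 = 3: -89/33
a_4 = 3: -294/109
a_5 = 2: -677/251
a_6 = 2: -1648/611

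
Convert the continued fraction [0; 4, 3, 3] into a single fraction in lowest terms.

Starting at the tail and folding back:
Start with 3.
3 + 1/(3/1) = 3 + 1/3 = 10/3
4 + 1/(10/3) = 4 + 3/10 = 43/10
0 + 1/(43/10) = 0 + 10/43 = 10/43

10/43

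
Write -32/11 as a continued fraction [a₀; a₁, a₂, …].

-32 ÷ 11 → quotient -3, remainder 1
11 ÷ 1 → quotient 11, remainder 0

[-3; 11]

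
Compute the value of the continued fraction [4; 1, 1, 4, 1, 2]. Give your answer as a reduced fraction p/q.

141/31

Start with 2.
1 + 1/(2/1) = 1 + 1/2 = 3/2
4 + 1/(3/2) = 4 + 2/3 = 14/3
1 + 1/(14/3) = 1 + 3/14 = 17/14
1 + 1/(17/14) = 1 + 14/17 = 31/17
4 + 1/(31/17) = 4 + 17/31 = 141/31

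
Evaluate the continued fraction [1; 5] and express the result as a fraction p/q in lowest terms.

6/5

Compute successive convergents:
a_0 = 1: 1/1
a_1 = 5: 6/5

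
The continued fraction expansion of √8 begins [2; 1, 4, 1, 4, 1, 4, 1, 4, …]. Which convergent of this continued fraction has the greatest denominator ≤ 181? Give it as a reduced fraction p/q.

List convergents until the denominator exceeds the bound:
a_0 = 2: 2/1  (≤ bound)
a_1 = 1: 3/1  (≤ bound)
a_2 = 4: 14/5  (≤ bound)
a_3 = 1: 17/6  (≤ bound)
a_4 = 4: 82/29  (≤ bound)
a_5 = 1: 99/35  (≤ bound)
a_6 = 4: 478/169  (≤ bound)
a_7 = 1: 577/204  (> 181, stop)

478/169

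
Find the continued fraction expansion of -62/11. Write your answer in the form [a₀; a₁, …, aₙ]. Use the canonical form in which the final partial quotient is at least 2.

Run the Euclidean algorithm, recording each quotient:
-62 = -6·11 + 4, so a_0 = -6
11 = 2·4 + 3, so a_1 = 2
4 = 1·3 + 1, so a_2 = 1
3 = 3·1 + 0, so a_3 = 3

[-6; 2, 1, 3]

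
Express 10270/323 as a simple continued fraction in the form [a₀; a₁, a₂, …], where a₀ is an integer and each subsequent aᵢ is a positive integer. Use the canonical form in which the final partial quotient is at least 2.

[31; 1, 3, 1, 8, 2, 3]

10270 = 31·323 + 257, so a_0 = 31
323 = 1·257 + 66, so a_1 = 1
257 = 3·66 + 59, so a_2 = 3
66 = 1·59 + 7, so a_3 = 1
59 = 8·7 + 3, so a_4 = 8
7 = 2·3 + 1, so a_5 = 2
3 = 3·1 + 0, so a_6 = 3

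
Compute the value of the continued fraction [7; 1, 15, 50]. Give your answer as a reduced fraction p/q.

6358/801

a_0 = 7: 7/1
a_1 = 1: 8/1
a_2 = 15: 127/16
a_3 = 50: 6358/801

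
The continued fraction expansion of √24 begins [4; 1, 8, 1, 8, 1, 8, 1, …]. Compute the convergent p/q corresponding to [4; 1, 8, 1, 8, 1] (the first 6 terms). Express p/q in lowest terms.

a_0 = 4: 4/1
a_1 = 1: 5/1
a_2 = 8: 44/9
a_3 = 1: 49/10
a_4 = 8: 436/89
a_5 = 1: 485/99

485/99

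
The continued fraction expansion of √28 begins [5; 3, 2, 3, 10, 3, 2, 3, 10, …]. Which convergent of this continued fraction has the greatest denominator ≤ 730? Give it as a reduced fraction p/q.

1307/247

a_0 = 5: 5/1  (≤ bound)
a_1 = 3: 16/3  (≤ bound)
a_2 = 2: 37/7  (≤ bound)
a_3 = 3: 127/24  (≤ bound)
a_4 = 10: 1307/247  (≤ bound)
a_5 = 3: 4048/765  (> 730, stop)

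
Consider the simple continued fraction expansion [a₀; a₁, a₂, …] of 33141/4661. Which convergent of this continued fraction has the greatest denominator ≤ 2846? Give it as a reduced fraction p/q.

15152/2131

a_0 = 7: 7/1  (≤ bound)
a_1 = 9: 64/9  (≤ bound)
a_2 = 14: 903/127  (≤ bound)
a_3 = 1: 967/136  (≤ bound)
a_4 = 2: 2837/399  (≤ bound)
a_5 = 5: 15152/2131  (≤ bound)
a_6 = 2: 33141/4661  (> 2846, stop)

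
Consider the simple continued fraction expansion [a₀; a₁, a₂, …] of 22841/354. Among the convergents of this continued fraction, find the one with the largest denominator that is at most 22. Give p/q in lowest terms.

a_0 = 64: 64/1  (≤ bound)
a_1 = 1: 65/1  (≤ bound)
a_2 = 1: 129/2  (≤ bound)
a_3 = 10: 1355/21  (≤ bound)
a_4 = 1: 1484/23  (> 22, stop)

1355/21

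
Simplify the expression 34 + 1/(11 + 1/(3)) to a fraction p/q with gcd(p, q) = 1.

1159/34

Collapse the nested fraction from the inside out:
Start with 3.
11 + 1/(3/1) = 11 + 1/3 = 34/3
34 + 1/(34/3) = 34 + 3/34 = 1159/34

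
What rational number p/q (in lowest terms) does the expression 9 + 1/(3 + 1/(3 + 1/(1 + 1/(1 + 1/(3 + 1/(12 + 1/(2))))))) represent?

19503/2096

Start with 2.
12 + 1/(2/1) = 12 + 1/2 = 25/2
3 + 1/(25/2) = 3 + 2/25 = 77/25
1 + 1/(77/25) = 1 + 25/77 = 102/77
1 + 1/(102/77) = 1 + 77/102 = 179/102
3 + 1/(179/102) = 3 + 102/179 = 639/179
3 + 1/(639/179) = 3 + 179/639 = 2096/639
9 + 1/(2096/639) = 9 + 639/2096 = 19503/2096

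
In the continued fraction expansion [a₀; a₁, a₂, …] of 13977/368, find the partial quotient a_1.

Apply division with remainder until the remainder is 0:
⌊13977/368⌋ = 37, remainder 361
⌊368/361⌋ = 1, remainder 7

1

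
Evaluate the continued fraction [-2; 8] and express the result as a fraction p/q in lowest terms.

a_0 = -2: -2/1
a_1 = 8: -15/8

-15/8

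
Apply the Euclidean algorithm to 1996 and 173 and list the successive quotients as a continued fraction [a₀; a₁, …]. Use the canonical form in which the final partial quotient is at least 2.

[11; 1, 1, 6, 6, 2]

Apply division with remainder until the remainder is 0:
1996 ÷ 173 → quotient 11, remainder 93
173 ÷ 93 → quotient 1, remainder 80
93 ÷ 80 → quotient 1, remainder 13
80 ÷ 13 → quotient 6, remainder 2
13 ÷ 2 → quotient 6, remainder 1
2 ÷ 1 → quotient 2, remainder 0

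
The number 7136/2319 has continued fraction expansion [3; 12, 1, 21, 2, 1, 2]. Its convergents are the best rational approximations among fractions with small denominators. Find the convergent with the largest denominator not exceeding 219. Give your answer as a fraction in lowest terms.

40/13

List convergents until the denominator exceeds the bound:
a_0 = 3: 3/1  (≤ bound)
a_1 = 12: 37/12  (≤ bound)
a_2 = 1: 40/13  (≤ bound)
a_3 = 21: 877/285  (> 219, stop)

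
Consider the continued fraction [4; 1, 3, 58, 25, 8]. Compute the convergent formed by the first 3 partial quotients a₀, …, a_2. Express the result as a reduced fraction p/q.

a_0 = 4: 4/1
a_1 = 1: 5/1
a_2 = 3: 19/4

19/4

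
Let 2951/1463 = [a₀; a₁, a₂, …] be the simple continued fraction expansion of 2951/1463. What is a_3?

2951 = 2·1463 + 25, so a_0 = 2
1463 = 58·25 + 13, so a_1 = 58
25 = 1·13 + 12, so a_2 = 1
13 = 1·12 + 1, so a_3 = 1

1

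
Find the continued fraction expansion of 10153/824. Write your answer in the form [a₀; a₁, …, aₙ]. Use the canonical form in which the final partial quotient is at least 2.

Repeatedly divide and take the remainder:
⌊10153/824⌋ = 12, remainder 265
⌊824/265⌋ = 3, remainder 29
⌊265/29⌋ = 9, remainder 4
⌊29/4⌋ = 7, remainder 1
⌊4/1⌋ = 4, remainder 0

[12; 3, 9, 7, 4]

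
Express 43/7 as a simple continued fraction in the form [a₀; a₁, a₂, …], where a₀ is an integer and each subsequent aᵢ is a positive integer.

Repeatedly divide and take the remainder:
43 ÷ 7 → quotient 6, remainder 1
7 ÷ 1 → quotient 7, remainder 0

[6; 7]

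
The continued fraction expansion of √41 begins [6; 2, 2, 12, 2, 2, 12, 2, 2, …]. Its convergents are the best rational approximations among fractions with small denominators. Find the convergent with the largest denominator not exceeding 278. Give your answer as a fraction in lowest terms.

List convergents until the denominator exceeds the bound:
a_0 = 6: 6/1  (≤ bound)
a_1 = 2: 13/2  (≤ bound)
a_2 = 2: 32/5  (≤ bound)
a_3 = 12: 397/62  (≤ bound)
a_4 = 2: 826/129  (≤ bound)
a_5 = 2: 2049/320  (> 278, stop)

826/129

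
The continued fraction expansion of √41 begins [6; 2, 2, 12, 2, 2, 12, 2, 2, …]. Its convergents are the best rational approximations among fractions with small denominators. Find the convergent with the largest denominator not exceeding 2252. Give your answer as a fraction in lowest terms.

List convergents until the denominator exceeds the bound:
a_0 = 6: 6/1  (≤ bound)
a_1 = 2: 13/2  (≤ bound)
a_2 = 2: 32/5  (≤ bound)
a_3 = 12: 397/62  (≤ bound)
a_4 = 2: 826/129  (≤ bound)
a_5 = 2: 2049/320  (≤ bound)
a_6 = 12: 25414/3969  (> 2252, stop)

2049/320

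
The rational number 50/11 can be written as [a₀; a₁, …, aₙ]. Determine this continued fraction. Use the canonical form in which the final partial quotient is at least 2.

50 ÷ 11 → quotient 4, remainder 6
11 ÷ 6 → quotient 1, remainder 5
6 ÷ 5 → quotient 1, remainder 1
5 ÷ 1 → quotient 5, remainder 0

[4; 1, 1, 5]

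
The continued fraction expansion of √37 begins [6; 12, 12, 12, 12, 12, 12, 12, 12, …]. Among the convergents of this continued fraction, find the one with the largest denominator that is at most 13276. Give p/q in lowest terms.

a_0 = 6: 6/1  (≤ bound)
a_1 = 12: 73/12  (≤ bound)
a_2 = 12: 882/145  (≤ bound)
a_3 = 12: 10657/1752  (≤ bound)
a_4 = 12: 128766/21169  (> 13276, stop)

10657/1752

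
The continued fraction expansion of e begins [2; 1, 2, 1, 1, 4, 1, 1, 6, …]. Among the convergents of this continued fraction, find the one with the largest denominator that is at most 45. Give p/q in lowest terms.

a_0 = 2: 2/1  (≤ bound)
a_1 = 1: 3/1  (≤ bound)
a_2 = 2: 8/3  (≤ bound)
a_3 = 1: 11/4  (≤ bound)
a_4 = 1: 19/7  (≤ bound)
a_5 = 4: 87/32  (≤ bound)
a_6 = 1: 106/39  (≤ bound)
a_7 = 1: 193/71  (> 45, stop)

106/39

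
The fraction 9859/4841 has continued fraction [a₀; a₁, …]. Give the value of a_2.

2

⌊9859/4841⌋ = 2, remainder 177
⌊4841/177⌋ = 27, remainder 62
⌊177/62⌋ = 2, remainder 53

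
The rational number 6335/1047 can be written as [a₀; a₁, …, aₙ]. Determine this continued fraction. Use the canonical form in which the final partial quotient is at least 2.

[6; 19, 1, 3, 13]

6335 = 6·1047 + 53, so a_0 = 6
1047 = 19·53 + 40, so a_1 = 19
53 = 1·40 + 13, so a_2 = 1
40 = 3·13 + 1, so a_3 = 3
13 = 13·1 + 0, so a_4 = 13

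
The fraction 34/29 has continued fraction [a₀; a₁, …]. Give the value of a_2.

1

⌊34/29⌋ = 1, remainder 5
⌊29/5⌋ = 5, remainder 4
⌊5/4⌋ = 1, remainder 1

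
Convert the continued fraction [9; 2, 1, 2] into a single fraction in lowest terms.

75/8

Use the convergent recurrence hₖ = aₖ·hₖ₋₁ + hₖ₋₂ (and likewise for the denominators kₖ):
a_0 = 9: 9/1
a_1 = 2: 19/2
a_2 = 1: 28/3
a_3 = 2: 75/8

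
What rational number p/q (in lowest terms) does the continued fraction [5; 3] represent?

16/3

Start with 3.
5 + 1/(3/1) = 5 + 1/3 = 16/3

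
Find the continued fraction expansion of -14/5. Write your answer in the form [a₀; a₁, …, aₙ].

[-3; 5]

⌊-14/5⌋ = -3, remainder 1
⌊5/1⌋ = 5, remainder 0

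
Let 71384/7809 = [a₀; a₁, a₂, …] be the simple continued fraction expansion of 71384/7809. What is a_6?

1

71384 ÷ 7809 → quotient 9, remainder 1103
7809 ÷ 1103 → quotient 7, remainder 88
1103 ÷ 88 → quotient 12, remainder 47
88 ÷ 47 → quotient 1, remainder 41
47 ÷ 41 → quotient 1, remainder 6
41 ÷ 6 → quotient 6, remainder 5
6 ÷ 5 → quotient 1, remainder 1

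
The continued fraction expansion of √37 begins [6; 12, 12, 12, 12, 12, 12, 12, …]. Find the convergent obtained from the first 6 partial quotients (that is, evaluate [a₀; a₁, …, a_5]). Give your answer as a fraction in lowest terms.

Starting at the tail and folding back:
Start with 12.
12 + 1/(12/1) = 12 + 1/12 = 145/12
12 + 1/(145/12) = 12 + 12/145 = 1752/145
12 + 1/(1752/145) = 12 + 145/1752 = 21169/1752
12 + 1/(21169/1752) = 12 + 1752/21169 = 255780/21169
6 + 1/(255780/21169) = 6 + 21169/255780 = 1555849/255780

1555849/255780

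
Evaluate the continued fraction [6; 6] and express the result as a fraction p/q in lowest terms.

Start with 6.
6 + 1/(6/1) = 6 + 1/6 = 37/6

37/6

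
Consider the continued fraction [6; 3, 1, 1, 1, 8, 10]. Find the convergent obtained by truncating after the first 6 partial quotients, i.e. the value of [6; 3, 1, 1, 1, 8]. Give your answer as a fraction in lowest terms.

596/95

Build up convergents one term at a time:
a_0 = 6: 6/1
a_1 = 3: 19/3
a_2 = 1: 25/4
a_3 = 1: 44/7
a_4 = 1: 69/11
a_5 = 8: 596/95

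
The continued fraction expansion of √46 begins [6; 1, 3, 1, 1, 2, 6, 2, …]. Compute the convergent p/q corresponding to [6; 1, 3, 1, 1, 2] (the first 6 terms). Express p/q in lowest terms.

156/23

Starting at the tail and folding back:
Start with 2.
1 + 1/(2/1) = 1 + 1/2 = 3/2
1 + 1/(3/2) = 1 + 2/3 = 5/3
3 + 1/(5/3) = 3 + 3/5 = 18/5
1 + 1/(18/5) = 1 + 5/18 = 23/18
6 + 1/(23/18) = 6 + 18/23 = 156/23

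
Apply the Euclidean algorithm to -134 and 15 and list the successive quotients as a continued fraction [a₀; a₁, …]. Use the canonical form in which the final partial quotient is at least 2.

[-9; 15]

-134 ÷ 15 → quotient -9, remainder 1
15 ÷ 1 → quotient 15, remainder 0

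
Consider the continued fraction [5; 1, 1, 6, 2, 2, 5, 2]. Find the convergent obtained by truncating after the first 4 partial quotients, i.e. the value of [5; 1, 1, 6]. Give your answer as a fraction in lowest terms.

Start with 6.
1 + 1/(6/1) = 1 + 1/6 = 7/6
1 + 1/(7/6) = 1 + 6/7 = 13/7
5 + 1/(13/7) = 5 + 7/13 = 72/13

72/13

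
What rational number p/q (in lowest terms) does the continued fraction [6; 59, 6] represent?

2136/355

Start with 6.
59 + 1/(6/1) = 59 + 1/6 = 355/6
6 + 1/(355/6) = 6 + 6/355 = 2136/355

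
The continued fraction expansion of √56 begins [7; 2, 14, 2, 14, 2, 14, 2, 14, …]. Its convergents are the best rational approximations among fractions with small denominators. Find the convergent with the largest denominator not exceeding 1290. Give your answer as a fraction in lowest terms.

a_0 = 7: 7/1  (≤ bound)
a_1 = 2: 15/2  (≤ bound)
a_2 = 14: 217/29  (≤ bound)
a_3 = 2: 449/60  (≤ bound)
a_4 = 14: 6503/869  (≤ bound)
a_5 = 2: 13455/1798  (> 1290, stop)

6503/869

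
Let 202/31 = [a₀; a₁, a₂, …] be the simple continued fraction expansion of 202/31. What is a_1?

Repeatedly divide and take the remainder:
202 = 6·31 + 16, so a_0 = 6
31 = 1·16 + 15, so a_1 = 1

1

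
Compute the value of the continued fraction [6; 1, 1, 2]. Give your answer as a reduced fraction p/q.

33/5

Starting at the tail and folding back:
Start with 2.
1 + 1/(2/1) = 1 + 1/2 = 3/2
1 + 1/(3/2) = 1 + 2/3 = 5/3
6 + 1/(5/3) = 6 + 3/5 = 33/5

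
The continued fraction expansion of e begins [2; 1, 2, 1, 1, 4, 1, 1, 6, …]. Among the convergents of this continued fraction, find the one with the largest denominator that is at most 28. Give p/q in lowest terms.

a_0 = 2: 2/1  (≤ bound)
a_1 = 1: 3/1  (≤ bound)
a_2 = 2: 8/3  (≤ bound)
a_3 = 1: 11/4  (≤ bound)
a_4 = 1: 19/7  (≤ bound)
a_5 = 4: 87/32  (> 28, stop)

19/7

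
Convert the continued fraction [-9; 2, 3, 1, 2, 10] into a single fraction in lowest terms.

a_0 = -9: -9/1
a_1 = 2: -17/2
a_2 = 3: -60/7
a_3 = 1: -77/9
a_4 = 2: -214/25
a_5 = 10: -2217/259

-2217/259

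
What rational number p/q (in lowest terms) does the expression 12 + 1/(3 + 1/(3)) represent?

123/10

Collapse the nested fraction from the inside out:
Start with 3.
3 + 1/(3/1) = 3 + 1/3 = 10/3
12 + 1/(10/3) = 12 + 3/10 = 123/10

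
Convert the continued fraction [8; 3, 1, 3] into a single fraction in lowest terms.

124/15

Start with 3.
1 + 1/(3/1) = 1 + 1/3 = 4/3
3 + 1/(4/3) = 3 + 3/4 = 15/4
8 + 1/(15/4) = 8 + 4/15 = 124/15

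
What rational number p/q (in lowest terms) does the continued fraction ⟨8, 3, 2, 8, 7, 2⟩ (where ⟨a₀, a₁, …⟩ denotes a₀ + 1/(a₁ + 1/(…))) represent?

7451/899

Starting at the tail and folding back:
Start with 2.
7 + 1/(2/1) = 7 + 1/2 = 15/2
8 + 1/(15/2) = 8 + 2/15 = 122/15
2 + 1/(122/15) = 2 + 15/122 = 259/122
3 + 1/(259/122) = 3 + 122/259 = 899/259
8 + 1/(899/259) = 8 + 259/899 = 7451/899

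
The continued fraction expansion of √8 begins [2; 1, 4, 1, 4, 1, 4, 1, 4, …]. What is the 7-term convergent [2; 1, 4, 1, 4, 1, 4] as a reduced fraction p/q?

a_0 = 2: 2/1
a_1 = 1: 3/1
a_2 = 4: 14/5
a_3 = 1: 17/6
a_4 = 4: 82/29
a_5 = 1: 99/35
a_6 = 4: 478/169

478/169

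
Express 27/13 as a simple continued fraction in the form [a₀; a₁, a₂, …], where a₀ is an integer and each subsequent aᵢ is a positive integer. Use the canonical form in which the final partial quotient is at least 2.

[2; 13]

Run the Euclidean algorithm, recording each quotient:
27 ÷ 13 → quotient 2, remainder 1
13 ÷ 1 → quotient 13, remainder 0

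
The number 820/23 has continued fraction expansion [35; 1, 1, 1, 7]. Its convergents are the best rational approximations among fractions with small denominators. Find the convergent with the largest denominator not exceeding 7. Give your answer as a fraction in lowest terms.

a_0 = 35: 35/1  (≤ bound)
a_1 = 1: 36/1  (≤ bound)
a_2 = 1: 71/2  (≤ bound)
a_3 = 1: 107/3  (≤ bound)
a_4 = 7: 820/23  (> 7, stop)

107/3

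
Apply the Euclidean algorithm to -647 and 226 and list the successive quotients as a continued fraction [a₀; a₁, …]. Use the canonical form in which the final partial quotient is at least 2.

Run the Euclidean algorithm, recording each quotient:
⌊-647/226⌋ = -3, remainder 31
⌊226/31⌋ = 7, remainder 9
⌊31/9⌋ = 3, remainder 4
⌊9/4⌋ = 2, remainder 1
⌊4/1⌋ = 4, remainder 0

[-3; 7, 3, 2, 4]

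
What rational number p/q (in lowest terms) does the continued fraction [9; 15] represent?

136/15

Start with 15.
9 + 1/(15/1) = 9 + 1/15 = 136/15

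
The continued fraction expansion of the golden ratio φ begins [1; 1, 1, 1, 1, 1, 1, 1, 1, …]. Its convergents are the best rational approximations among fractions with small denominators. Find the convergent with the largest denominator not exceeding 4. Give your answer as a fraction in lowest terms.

a_0 = 1: 1/1  (≤ bound)
a_1 = 1: 2/1  (≤ bound)
a_2 = 1: 3/2  (≤ bound)
a_3 = 1: 5/3  (≤ bound)
a_4 = 1: 8/5  (> 4, stop)

5/3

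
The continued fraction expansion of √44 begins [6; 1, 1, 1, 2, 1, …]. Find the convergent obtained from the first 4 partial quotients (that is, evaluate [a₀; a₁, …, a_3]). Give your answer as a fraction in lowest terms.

20/3

Compute successive convergents:
a_0 = 6: 6/1
a_1 = 1: 7/1
a_2 = 1: 13/2
a_3 = 1: 20/3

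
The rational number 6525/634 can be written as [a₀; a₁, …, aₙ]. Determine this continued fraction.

6525 = 10·634 + 185, so a_0 = 10
634 = 3·185 + 79, so a_1 = 3
185 = 2·79 + 27, so a_2 = 2
79 = 2·27 + 25, so a_3 = 2
27 = 1·25 + 2, so a_4 = 1
25 = 12·2 + 1, so a_5 = 12
2 = 2·1 + 0, so a_6 = 2

[10; 3, 2, 2, 1, 12, 2]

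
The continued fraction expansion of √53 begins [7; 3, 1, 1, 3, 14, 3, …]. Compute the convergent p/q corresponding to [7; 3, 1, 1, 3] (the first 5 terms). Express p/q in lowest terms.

Start with 3.
1 + 1/(3/1) = 1 + 1/3 = 4/3
1 + 1/(4/3) = 1 + 3/4 = 7/4
3 + 1/(7/4) = 3 + 4/7 = 25/7
7 + 1/(25/7) = 7 + 7/25 = 182/25

182/25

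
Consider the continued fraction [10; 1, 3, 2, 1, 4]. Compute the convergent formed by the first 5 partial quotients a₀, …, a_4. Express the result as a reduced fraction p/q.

a_0 = 10: 10/1
a_1 = 1: 11/1
a_2 = 3: 43/4
a_3 = 2: 97/9
a_4 = 1: 140/13

140/13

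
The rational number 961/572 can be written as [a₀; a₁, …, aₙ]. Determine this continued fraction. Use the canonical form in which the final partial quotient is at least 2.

961 = 1·572 + 389, so a_0 = 1
572 = 1·389 + 183, so a_1 = 1
389 = 2·183 + 23, so a_2 = 2
183 = 7·23 + 22, so a_3 = 7
23 = 1·22 + 1, so a_4 = 1
22 = 22·1 + 0, so a_5 = 22

[1; 1, 2, 7, 1, 22]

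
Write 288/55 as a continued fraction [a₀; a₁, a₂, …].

288 = 5·55 + 13, so a_0 = 5
55 = 4·13 + 3, so a_1 = 4
13 = 4·3 + 1, so a_2 = 4
3 = 3·1 + 0, so a_3 = 3

[5; 4, 4, 3]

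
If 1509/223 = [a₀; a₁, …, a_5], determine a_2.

3

Repeatedly divide and take the remainder:
1509 ÷ 223 → quotient 6, remainder 171
223 ÷ 171 → quotient 1, remainder 52
171 ÷ 52 → quotient 3, remainder 15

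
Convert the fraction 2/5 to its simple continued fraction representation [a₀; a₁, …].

2 ÷ 5 → quotient 0, remainder 2
5 ÷ 2 → quotient 2, remainder 1
2 ÷ 1 → quotient 2, remainder 0

[0; 2, 2]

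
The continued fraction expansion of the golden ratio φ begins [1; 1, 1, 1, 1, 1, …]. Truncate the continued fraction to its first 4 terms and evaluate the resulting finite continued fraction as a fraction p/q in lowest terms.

5/3

a_0 = 1: 1/1
a_1 = 1: 2/1
a_2 = 1: 3/2
a_3 = 1: 5/3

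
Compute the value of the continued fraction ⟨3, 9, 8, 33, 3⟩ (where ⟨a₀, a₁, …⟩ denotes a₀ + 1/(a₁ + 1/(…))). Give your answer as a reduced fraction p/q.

Build up convergents one term at a time:
a_0 = 3: 3/1
a_1 = 9: 28/9
a_2 = 8: 227/73
a_3 = 33: 7519/2418
a_4 = 3: 22784/7327

22784/7327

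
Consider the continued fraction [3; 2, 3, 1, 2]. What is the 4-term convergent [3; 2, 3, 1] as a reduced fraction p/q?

a_0 = 3: 3/1
a_1 = 2: 7/2
a_2 = 3: 24/7
a_3 = 1: 31/9

31/9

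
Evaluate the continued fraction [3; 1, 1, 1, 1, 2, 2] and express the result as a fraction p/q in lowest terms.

112/31

Use the convergent recurrence hₖ = aₖ·hₖ₋₁ + hₖ₋₂ (and likewise for the denominators kₖ):
a_0 = 3: 3/1
a_1 = 1: 4/1
a_2 = 1: 7/2
a_3 = 1: 11/3
a_4 = 1: 18/5
a_5 = 2: 47/13
a_6 = 2: 112/31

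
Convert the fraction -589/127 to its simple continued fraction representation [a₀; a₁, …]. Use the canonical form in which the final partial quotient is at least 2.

[-5; 2, 1, 3, 5, 2]

Repeatedly divide and take the remainder:
⌊-589/127⌋ = -5, remainder 46
⌊127/46⌋ = 2, remainder 35
⌊46/35⌋ = 1, remainder 11
⌊35/11⌋ = 3, remainder 2
⌊11/2⌋ = 5, remainder 1
⌊2/1⌋ = 2, remainder 0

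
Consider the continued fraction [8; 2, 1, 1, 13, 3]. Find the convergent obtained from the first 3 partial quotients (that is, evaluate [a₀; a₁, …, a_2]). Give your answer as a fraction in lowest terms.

25/3

Compute successive convergents:
a_0 = 8: 8/1
a_1 = 2: 17/2
a_2 = 1: 25/3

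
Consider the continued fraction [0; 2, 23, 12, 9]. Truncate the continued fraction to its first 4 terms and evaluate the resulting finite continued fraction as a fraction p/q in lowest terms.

277/566

a_0 = 0: 0/1
a_1 = 2: 1/2
a_2 = 23: 23/47
a_3 = 12: 277/566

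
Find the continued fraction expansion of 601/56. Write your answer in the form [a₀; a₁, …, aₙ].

[10; 1, 2, 1, 2, 1, 3]

601 = 10·56 + 41, so a_0 = 10
56 = 1·41 + 15, so a_1 = 1
41 = 2·15 + 11, so a_2 = 2
15 = 1·11 + 4, so a_3 = 1
11 = 2·4 + 3, so a_4 = 2
4 = 1·3 + 1, so a_5 = 1
3 = 3·1 + 0, so a_6 = 3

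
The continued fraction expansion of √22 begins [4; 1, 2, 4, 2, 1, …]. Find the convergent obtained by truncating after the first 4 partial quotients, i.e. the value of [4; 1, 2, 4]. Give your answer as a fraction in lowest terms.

Start with 4.
2 + 1/(4/1) = 2 + 1/4 = 9/4
1 + 1/(9/4) = 1 + 4/9 = 13/9
4 + 1/(13/9) = 4 + 9/13 = 61/13

61/13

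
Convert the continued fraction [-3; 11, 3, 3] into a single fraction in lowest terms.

-329/113

Start with 3.
3 + 1/(3/1) = 3 + 1/3 = 10/3
11 + 1/(10/3) = 11 + 3/10 = 113/10
-3 + 1/(113/10) = -3 + 10/113 = -329/113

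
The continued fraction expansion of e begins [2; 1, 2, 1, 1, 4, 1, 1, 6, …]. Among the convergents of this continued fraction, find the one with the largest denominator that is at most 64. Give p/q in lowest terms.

106/39

List convergents until the denominator exceeds the bound:
a_0 = 2: 2/1  (≤ bound)
a_1 = 1: 3/1  (≤ bound)
a_2 = 2: 8/3  (≤ bound)
a_3 = 1: 11/4  (≤ bound)
a_4 = 1: 19/7  (≤ bound)
a_5 = 4: 87/32  (≤ bound)
a_6 = 1: 106/39  (≤ bound)
a_7 = 1: 193/71  (> 64, stop)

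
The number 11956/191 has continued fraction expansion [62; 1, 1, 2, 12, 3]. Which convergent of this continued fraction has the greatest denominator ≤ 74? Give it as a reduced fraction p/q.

3881/62

a_0 = 62: 62/1  (≤ bound)
a_1 = 1: 63/1  (≤ bound)
a_2 = 1: 125/2  (≤ bound)
a_3 = 2: 313/5  (≤ bound)
a_4 = 12: 3881/62  (≤ bound)
a_5 = 3: 11956/191  (> 74, stop)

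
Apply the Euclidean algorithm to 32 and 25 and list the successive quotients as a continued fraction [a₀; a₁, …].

Repeatedly divide and take the remainder:
32 ÷ 25 → quotient 1, remainder 7
25 ÷ 7 → quotient 3, remainder 4
7 ÷ 4 → quotient 1, remainder 3
4 ÷ 3 → quotient 1, remainder 1
3 ÷ 1 → quotient 3, remainder 0

[1; 3, 1, 1, 3]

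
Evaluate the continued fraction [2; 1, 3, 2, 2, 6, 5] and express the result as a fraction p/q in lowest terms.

a_0 = 2: 2/1
a_1 = 1: 3/1
a_2 = 3: 11/4
a_3 = 2: 25/9
a_4 = 2: 61/22
a_5 = 6: 391/141
a_6 = 5: 2016/727

2016/727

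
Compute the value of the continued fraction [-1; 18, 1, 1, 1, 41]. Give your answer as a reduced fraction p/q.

Starting at the tail and folding back:
Start with 41.
1 + 1/(41/1) = 1 + 1/41 = 42/41
1 + 1/(42/41) = 1 + 41/42 = 83/42
1 + 1/(83/42) = 1 + 42/83 = 125/83
18 + 1/(125/83) = 18 + 83/125 = 2333/125
-1 + 1/(2333/125) = -1 + 125/2333 = -2208/2333

-2208/2333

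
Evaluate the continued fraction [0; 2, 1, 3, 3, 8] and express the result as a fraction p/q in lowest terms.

108/299

Starting at the tail and folding back:
Start with 8.
3 + 1/(8/1) = 3 + 1/8 = 25/8
3 + 1/(25/8) = 3 + 8/25 = 83/25
1 + 1/(83/25) = 1 + 25/83 = 108/83
2 + 1/(108/83) = 2 + 83/108 = 299/108
0 + 1/(299/108) = 0 + 108/299 = 108/299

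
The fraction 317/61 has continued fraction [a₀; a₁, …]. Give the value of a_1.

5

Apply division with remainder until the remainder is 0:
⌊317/61⌋ = 5, remainder 12
⌊61/12⌋ = 5, remainder 1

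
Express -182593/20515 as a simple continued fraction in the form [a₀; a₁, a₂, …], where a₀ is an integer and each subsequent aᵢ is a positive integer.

⌊-182593/20515⌋ = -9, remainder 2042
⌊20515/2042⌋ = 10, remainder 95
⌊2042/95⌋ = 21, remainder 47
⌊95/47⌋ = 2, remainder 1
⌊47/1⌋ = 47, remainder 0

[-9; 10, 21, 2, 47]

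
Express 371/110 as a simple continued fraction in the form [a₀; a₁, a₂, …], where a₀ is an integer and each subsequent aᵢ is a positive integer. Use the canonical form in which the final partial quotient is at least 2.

[3; 2, 1, 2, 6, 2]

371 = 3·110 + 41, so a_0 = 3
110 = 2·41 + 28, so a_1 = 2
41 = 1·28 + 13, so a_2 = 1
28 = 2·13 + 2, so a_3 = 2
13 = 6·2 + 1, so a_4 = 6
2 = 2·1 + 0, so a_5 = 2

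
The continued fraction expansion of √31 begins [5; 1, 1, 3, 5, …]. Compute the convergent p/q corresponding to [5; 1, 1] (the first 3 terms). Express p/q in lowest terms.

Use the convergent recurrence hₖ = aₖ·hₖ₋₁ + hₖ₋₂ (and likewise for the denominators kₖ):
a_0 = 5: 5/1
a_1 = 1: 6/1
a_2 = 1: 11/2

11/2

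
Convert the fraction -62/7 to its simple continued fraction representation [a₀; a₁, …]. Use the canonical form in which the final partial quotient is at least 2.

[-9; 7]

-62 = -9·7 + 1, so a_0 = -9
7 = 7·1 + 0, so a_1 = 7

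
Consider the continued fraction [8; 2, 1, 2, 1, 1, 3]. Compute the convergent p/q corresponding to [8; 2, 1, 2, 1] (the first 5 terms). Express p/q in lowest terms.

92/11

a_0 = 8: 8/1
a_1 = 2: 17/2
a_2 = 1: 25/3
a_3 = 2: 67/8
a_4 = 1: 92/11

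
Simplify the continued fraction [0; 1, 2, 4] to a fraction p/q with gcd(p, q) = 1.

9/13

Starting at the tail and folding back:
Start with 4.
2 + 1/(4/1) = 2 + 1/4 = 9/4
1 + 1/(9/4) = 1 + 4/9 = 13/9
0 + 1/(13/9) = 0 + 9/13 = 9/13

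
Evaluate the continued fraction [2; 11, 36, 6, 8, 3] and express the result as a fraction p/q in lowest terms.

a_0 = 2: 2/1
a_1 = 11: 23/11
a_2 = 36: 830/397
a_3 = 6: 5003/2393
a_4 = 8: 40854/19541
a_5 = 3: 127565/61016

127565/61016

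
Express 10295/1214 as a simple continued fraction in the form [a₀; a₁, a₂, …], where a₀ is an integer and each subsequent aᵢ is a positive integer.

[8; 2, 12, 6, 1, 6]

⌊10295/1214⌋ = 8, remainder 583
⌊1214/583⌋ = 2, remainder 48
⌊583/48⌋ = 12, remainder 7
⌊48/7⌋ = 6, remainder 6
⌊7/6⌋ = 1, remainder 1
⌊6/1⌋ = 6, remainder 0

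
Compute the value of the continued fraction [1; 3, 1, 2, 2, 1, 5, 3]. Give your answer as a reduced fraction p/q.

Start with 3.
5 + 1/(3/1) = 5 + 1/3 = 16/3
1 + 1/(16/3) = 1 + 3/16 = 19/16
2 + 1/(19/16) = 2 + 16/19 = 54/19
2 + 1/(54/19) = 2 + 19/54 = 127/54
1 + 1/(127/54) = 1 + 54/127 = 181/127
3 + 1/(181/127) = 3 + 127/181 = 670/181
1 + 1/(670/181) = 1 + 181/670 = 851/670

851/670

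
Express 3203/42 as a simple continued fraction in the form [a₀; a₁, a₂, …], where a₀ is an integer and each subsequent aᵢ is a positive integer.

⌊3203/42⌋ = 76, remainder 11
⌊42/11⌋ = 3, remainder 9
⌊11/9⌋ = 1, remainder 2
⌊9/2⌋ = 4, remainder 1
⌊2/1⌋ = 2, remainder 0

[76; 3, 1, 4, 2]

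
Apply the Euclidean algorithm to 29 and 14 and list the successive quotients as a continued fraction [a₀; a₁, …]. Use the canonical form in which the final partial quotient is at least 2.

[2; 14]

⌊29/14⌋ = 2, remainder 1
⌊14/1⌋ = 14, remainder 0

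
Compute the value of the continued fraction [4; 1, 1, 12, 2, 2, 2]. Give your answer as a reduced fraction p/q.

Work from the innermost term outward:
Start with 2.
2 + 1/(2/1) = 2 + 1/2 = 5/2
2 + 1/(5/2) = 2 + 2/5 = 12/5
12 + 1/(12/5) = 12 + 5/12 = 149/12
1 + 1/(149/12) = 1 + 12/149 = 161/149
1 + 1/(161/149) = 1 + 149/161 = 310/161
4 + 1/(310/161) = 4 + 161/310 = 1401/310

1401/310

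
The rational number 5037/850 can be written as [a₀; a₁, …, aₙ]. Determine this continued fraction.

[5; 1, 12, 2, 31]

5037 = 5·850 + 787, so a_0 = 5
850 = 1·787 + 63, so a_1 = 1
787 = 12·63 + 31, so a_2 = 12
63 = 2·31 + 1, so a_3 = 2
31 = 31·1 + 0, so a_4 = 31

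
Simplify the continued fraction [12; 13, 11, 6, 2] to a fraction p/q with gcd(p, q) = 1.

22921/1898

a_0 = 12: 12/1
a_1 = 13: 157/13
a_2 = 11: 1739/144
a_3 = 6: 10591/877
a_4 = 2: 22921/1898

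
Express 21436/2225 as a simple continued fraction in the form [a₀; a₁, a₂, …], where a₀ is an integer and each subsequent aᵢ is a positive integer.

Apply division with remainder until the remainder is 0:
21436 ÷ 2225 → quotient 9, remainder 1411
2225 ÷ 1411 → quotient 1, remainder 814
1411 ÷ 814 → quotient 1, remainder 597
814 ÷ 597 → quotient 1, remainder 217
597 ÷ 217 → quotient 2, remainder 163
217 ÷ 163 → quotient 1, remainder 54
163 ÷ 54 → quotient 3, remainder 1
54 ÷ 1 → quotient 54, remainder 0

[9; 1, 1, 1, 2, 1, 3, 54]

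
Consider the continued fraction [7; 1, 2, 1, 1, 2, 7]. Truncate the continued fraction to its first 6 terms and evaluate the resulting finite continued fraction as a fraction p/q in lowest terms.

Start with 2.
1 + 1/(2/1) = 1 + 1/2 = 3/2
1 + 1/(3/2) = 1 + 2/3 = 5/3
2 + 1/(5/3) = 2 + 3/5 = 13/5
1 + 1/(13/5) = 1 + 5/13 = 18/13
7 + 1/(18/13) = 7 + 13/18 = 139/18

139/18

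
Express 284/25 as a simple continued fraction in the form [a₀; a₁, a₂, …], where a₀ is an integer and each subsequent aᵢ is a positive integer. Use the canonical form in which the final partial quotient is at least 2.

[11; 2, 1, 3, 2]

⌊284/25⌋ = 11, remainder 9
⌊25/9⌋ = 2, remainder 7
⌊9/7⌋ = 1, remainder 2
⌊7/2⌋ = 3, remainder 1
⌊2/1⌋ = 2, remainder 0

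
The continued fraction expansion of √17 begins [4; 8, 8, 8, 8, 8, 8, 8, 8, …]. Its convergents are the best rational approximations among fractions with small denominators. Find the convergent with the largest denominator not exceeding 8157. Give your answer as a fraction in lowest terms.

17684/4289

a_0 = 4: 4/1  (≤ bound)
a_1 = 8: 33/8  (≤ bound)
a_2 = 8: 268/65  (≤ bound)
a_3 = 8: 2177/528  (≤ bound)
a_4 = 8: 17684/4289  (≤ bound)
a_5 = 8: 143649/34840  (> 8157, stop)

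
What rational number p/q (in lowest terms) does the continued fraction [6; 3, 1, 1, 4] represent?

201/32

a_0 = 6: 6/1
a_1 = 3: 19/3
a_2 = 1: 25/4
a_3 = 1: 44/7
a_4 = 4: 201/32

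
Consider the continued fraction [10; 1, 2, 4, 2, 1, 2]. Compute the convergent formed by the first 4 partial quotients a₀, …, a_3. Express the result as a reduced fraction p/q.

139/13

Collapse the nested fraction from the inside out:
Start with 4.
2 + 1/(4/1) = 2 + 1/4 = 9/4
1 + 1/(9/4) = 1 + 4/9 = 13/9
10 + 1/(13/9) = 10 + 9/13 = 139/13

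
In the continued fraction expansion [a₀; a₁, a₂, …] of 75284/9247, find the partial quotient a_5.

2

75284 = 8·9247 + 1308, so a_0 = 8
9247 = 7·1308 + 91, so a_1 = 7
1308 = 14·91 + 34, so a_2 = 14
91 = 2·34 + 23, so a_3 = 2
34 = 1·23 + 11, so a_4 = 1
23 = 2·11 + 1, so a_5 = 2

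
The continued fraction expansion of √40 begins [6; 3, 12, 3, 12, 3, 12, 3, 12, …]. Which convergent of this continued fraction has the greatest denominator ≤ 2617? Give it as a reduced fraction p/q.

a_0 = 6: 6/1  (≤ bound)
a_1 = 3: 19/3  (≤ bound)
a_2 = 12: 234/37  (≤ bound)
a_3 = 3: 721/114  (≤ bound)
a_4 = 12: 8886/1405  (≤ bound)
a_5 = 3: 27379/4329  (> 2617, stop)

8886/1405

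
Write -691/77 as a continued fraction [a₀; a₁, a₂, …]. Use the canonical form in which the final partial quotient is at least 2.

⌊-691/77⌋ = -9, remainder 2
⌊77/2⌋ = 38, remainder 1
⌊2/1⌋ = 2, remainder 0

[-9; 38, 2]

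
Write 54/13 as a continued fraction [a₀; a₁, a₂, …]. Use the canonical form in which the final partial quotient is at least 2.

Run the Euclidean algorithm, recording each quotient:
54 ÷ 13 → quotient 4, remainder 2
13 ÷ 2 → quotient 6, remainder 1
2 ÷ 1 → quotient 2, remainder 0

[4; 6, 2]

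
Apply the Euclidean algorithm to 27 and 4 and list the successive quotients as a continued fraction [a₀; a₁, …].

[6; 1, 3]

⌊27/4⌋ = 6, remainder 3
⌊4/3⌋ = 1, remainder 1
⌊3/1⌋ = 3, remainder 0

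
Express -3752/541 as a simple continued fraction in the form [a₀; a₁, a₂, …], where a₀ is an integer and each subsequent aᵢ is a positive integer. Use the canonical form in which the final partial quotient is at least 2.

-3752 = -7·541 + 35, so a_0 = -7
541 = 15·35 + 16, so a_1 = 15
35 = 2·16 + 3, so a_2 = 2
16 = 5·3 + 1, so a_3 = 5
3 = 3·1 + 0, so a_4 = 3

[-7; 15, 2, 5, 3]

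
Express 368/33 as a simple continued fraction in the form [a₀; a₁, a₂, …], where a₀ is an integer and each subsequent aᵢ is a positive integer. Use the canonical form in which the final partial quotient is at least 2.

Run the Euclidean algorithm, recording each quotient:
368 = 11·33 + 5, so a_0 = 11
33 = 6·5 + 3, so a_1 = 6
5 = 1·3 + 2, so a_2 = 1
3 = 1·2 + 1, so a_3 = 1
2 = 2·1 + 0, so a_4 = 2

[11; 6, 1, 1, 2]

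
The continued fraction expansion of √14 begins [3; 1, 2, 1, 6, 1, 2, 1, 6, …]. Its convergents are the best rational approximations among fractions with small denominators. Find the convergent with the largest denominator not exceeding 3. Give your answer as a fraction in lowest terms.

a_0 = 3: 3/1  (≤ bound)
a_1 = 1: 4/1  (≤ bound)
a_2 = 2: 11/3  (≤ bound)
a_3 = 1: 15/4  (> 3, stop)

11/3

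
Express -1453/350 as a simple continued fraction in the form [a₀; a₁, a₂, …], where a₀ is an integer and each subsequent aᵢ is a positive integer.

⌊-1453/350⌋ = -5, remainder 297
⌊350/297⌋ = 1, remainder 53
⌊297/53⌋ = 5, remainder 32
⌊53/32⌋ = 1, remainder 21
⌊32/21⌋ = 1, remainder 11
⌊21/11⌋ = 1, remainder 10
⌊11/10⌋ = 1, remainder 1
⌊10/1⌋ = 10, remainder 0

[-5; 1, 5, 1, 1, 1, 1, 10]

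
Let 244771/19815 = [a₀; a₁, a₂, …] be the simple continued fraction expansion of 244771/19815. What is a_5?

1

244771 ÷ 19815 → quotient 12, remainder 6991
19815 ÷ 6991 → quotient 2, remainder 5833
6991 ÷ 5833 → quotient 1, remainder 1158
5833 ÷ 1158 → quotient 5, remainder 43
1158 ÷ 43 → quotient 26, remainder 40
43 ÷ 40 → quotient 1, remainder 3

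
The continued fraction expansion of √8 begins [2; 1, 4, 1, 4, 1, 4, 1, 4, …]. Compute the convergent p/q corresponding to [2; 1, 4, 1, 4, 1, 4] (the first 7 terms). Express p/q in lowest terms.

Starting at the tail and folding back:
Start with 4.
1 + 1/(4/1) = 1 + 1/4 = 5/4
4 + 1/(5/4) = 4 + 4/5 = 24/5
1 + 1/(24/5) = 1 + 5/24 = 29/24
4 + 1/(29/24) = 4 + 24/29 = 140/29
1 + 1/(140/29) = 1 + 29/140 = 169/140
2 + 1/(169/140) = 2 + 140/169 = 478/169

478/169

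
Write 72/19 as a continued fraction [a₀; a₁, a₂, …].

[3; 1, 3, 1, 3]

Repeatedly divide and take the remainder:
⌊72/19⌋ = 3, remainder 15
⌊19/15⌋ = 1, remainder 4
⌊15/4⌋ = 3, remainder 3
⌊4/3⌋ = 1, remainder 1
⌊3/1⌋ = 3, remainder 0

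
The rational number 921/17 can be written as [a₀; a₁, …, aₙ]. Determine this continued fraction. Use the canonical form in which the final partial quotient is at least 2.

921 ÷ 17 → quotient 54, remainder 3
17 ÷ 3 → quotient 5, remainder 2
3 ÷ 2 → quotient 1, remainder 1
2 ÷ 1 → quotient 2, remainder 0

[54; 5, 1, 2]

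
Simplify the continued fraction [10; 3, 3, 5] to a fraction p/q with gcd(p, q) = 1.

546/53

Collapse the nested fraction from the inside out:
Start with 5.
3 + 1/(5/1) = 3 + 1/5 = 16/5
3 + 1/(16/5) = 3 + 5/16 = 53/16
10 + 1/(53/16) = 10 + 16/53 = 546/53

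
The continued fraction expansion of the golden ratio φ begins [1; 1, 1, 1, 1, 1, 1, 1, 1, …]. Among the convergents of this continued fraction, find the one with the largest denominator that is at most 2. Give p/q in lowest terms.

3/2

a_0 = 1: 1/1  (≤ bound)
a_1 = 1: 2/1  (≤ bound)
a_2 = 1: 3/2  (≤ bound)
a_3 = 1: 5/3  (> 2, stop)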